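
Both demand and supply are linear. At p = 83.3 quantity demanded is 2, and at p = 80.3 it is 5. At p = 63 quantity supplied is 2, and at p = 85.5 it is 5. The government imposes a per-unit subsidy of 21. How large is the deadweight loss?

25.94

Demand slope = (80.3 − 83.3)/(5 − 2) = −1, so p = 85.3 − q.
Supply slope = (85.5 − 63)/(5 − 2) = 7.5, so p = 48 + 7.5q.
Competitive equilibrium: 85.3 − q = 48 + 7.5q → q* = 4.3882, p* = 80.9118.
The subsidy lowers effective supply by 21: p = 27 + 7.5q.
New quantity: 85.3 − q = 27 + 7.5q → q' = 6.8588.
Overproduction Δq = 6.8588 − 4.3882 = 2.4706; wedge = subsidy = 21.
DWL = ½ × 2.4706 × 21 = 25.94.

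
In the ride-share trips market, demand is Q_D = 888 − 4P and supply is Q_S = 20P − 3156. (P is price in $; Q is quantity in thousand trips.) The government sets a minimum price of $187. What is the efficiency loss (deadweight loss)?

$821.40 thousand

In inverse form: demand P = 222 − 0.25Q, supply P = 157.8 + 0.05Q.
Competitive equilibrium: 222 − 0.25Q = 157.8 + 0.05Q → Q* = 214, P* = 168.5.
At the floor P = 187, quantity demanded = (222 − 187)/0.25 = 140.
Sellers' marginal cost at Q' = 140: 157.8 + 0.05·140 = 164.8.
ΔQ = 214 − 140 = 74; wedge = 187 − 164.8 = 22.2.
DWL = ½ × 74 × 22.2 = $821.40 thousand.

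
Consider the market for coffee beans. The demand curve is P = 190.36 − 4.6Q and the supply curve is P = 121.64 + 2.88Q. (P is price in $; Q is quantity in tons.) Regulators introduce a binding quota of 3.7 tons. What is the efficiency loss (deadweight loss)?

$112.61

Competitive equilibrium: 190.36 − 4.6Q = 121.64 + 2.88Q → Q* = 9.1872, P* = 148.099.
At Q = 3.7: demand price = 190.36 − 4.6·3.7 = 173.34; supply price = 121.64 + 2.88·3.7 = 132.296.
ΔQ = 9.1872 − 3.7 = 5.4872; wedge = 173.34 − 132.296 = 41.044.
Welfare loss = ½ × 5.4872 × 41.044 = $112.61.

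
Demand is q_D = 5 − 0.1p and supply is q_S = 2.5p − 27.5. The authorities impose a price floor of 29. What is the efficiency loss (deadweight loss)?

In inverse form: demand p = 50 − 10q, supply p = 11 + 0.4q.
Competitive equilibrium: 50 − 10q = 11 + 0.4q → q* = 3.75, p* = 12.5.
At the floor p = 29, quantity demanded = (50 − 29)/10 = 2.1.
Sellers' marginal cost at q' = 2.1: 11 + 0.4·2.1 = 11.84.
Δq = 3.75 − 2.1 = 1.65; wedge = 29 − 11.84 = 17.16.
Welfare loss = ½ × 1.65 × 17.16 = 14.157.

14.157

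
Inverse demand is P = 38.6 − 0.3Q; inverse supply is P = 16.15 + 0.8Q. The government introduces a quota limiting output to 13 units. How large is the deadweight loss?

30.19

Competitive equilibrium: 38.6 − 0.3Q = 16.15 + 0.8Q → Q* = 20.4091, P* = 32.4773.
At Q = 13: demand price = 38.6 − 0.3·13 = 34.7; supply price = 16.15 + 0.8·13 = 26.55.
ΔQ = 20.4091 − 13 = 7.4091; wedge = 34.7 − 26.55 = 8.15.
DWL = ½ × 7.4091 × 8.15 = 30.19.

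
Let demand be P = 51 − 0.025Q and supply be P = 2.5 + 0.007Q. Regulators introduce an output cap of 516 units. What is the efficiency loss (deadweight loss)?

15988

Competitive equilibrium: 51 − 0.025Q = 2.5 + 0.007Q → Q* = 1515.625, P* = 13.1094.
At Q = 516: demand price = 51 − 0.025·516 = 38.1; supply price = 2.5 + 0.007·516 = 6.112.
ΔQ = 1515.625 − 516 = 999.625; wedge = 38.1 − 6.112 = 31.988.
DWL = ½ × 999.625 × 31.988 = 15988.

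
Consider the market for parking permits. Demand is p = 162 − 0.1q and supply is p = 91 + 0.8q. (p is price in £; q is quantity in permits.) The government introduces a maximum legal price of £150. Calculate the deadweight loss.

Competitive equilibrium: 162 − 0.1q = 91 + 0.8q → q* = 78.8889, p* = 154.1111.
At the ceiling p = 150, quantity supplied = (150 − 91)/0.8 = 73.75.
Willingness to pay at q' = 73.75: 162 − 0.1·73.75 = 154.625.
Δq = 78.8889 − 73.75 = 5.1389; wedge = 154.625 − 150 = 4.625.
Welfare loss = ½ × 5.1389 × 4.625 = £11.88.

£11.88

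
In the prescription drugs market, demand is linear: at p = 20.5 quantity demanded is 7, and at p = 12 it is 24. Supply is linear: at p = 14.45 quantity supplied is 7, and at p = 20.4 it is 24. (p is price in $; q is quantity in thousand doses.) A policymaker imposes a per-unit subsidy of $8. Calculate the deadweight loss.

Demand slope = (12 − 20.5)/(24 − 7) = −0.5, so p = 24 − 0.5q.
Supply slope = (20.4 − 14.45)/(24 − 7) = 0.35, so p = 12 + 0.35q.
Competitive equilibrium: 24 − 0.5q = 12 + 0.35q → q* = 14.1176, p* = 16.9412.
The subsidy lowers effective supply by 8: p = 4 + 0.35q.
New quantity: 24 − 0.5q = 4 + 0.35q → q' = 23.5294.
Overproduction Δq = 23.5294 − 14.1176 = 9.4118; wedge = subsidy = 8.
Deadweight loss = ½ × 9.4118 × 8 = $37.65 thousand.

$37.65 thousand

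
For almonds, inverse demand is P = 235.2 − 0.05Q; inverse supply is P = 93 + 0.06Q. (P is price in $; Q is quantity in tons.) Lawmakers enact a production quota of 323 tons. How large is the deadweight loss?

$51720.40

Competitive equilibrium: 235.2 − 0.05Q = 93 + 0.06Q → Q* = 1292.72727, P* = 170.56364.
At Q = 323: demand price = 235.2 − 0.05·323 = 219.05; supply price = 93 + 0.06·323 = 112.38.
ΔQ = 1292.72727 − 323 = 969.72727; wedge = 219.05 − 112.38 = 106.67.
Welfare loss = ½ × 969.72727 × 106.67 = $51720.40.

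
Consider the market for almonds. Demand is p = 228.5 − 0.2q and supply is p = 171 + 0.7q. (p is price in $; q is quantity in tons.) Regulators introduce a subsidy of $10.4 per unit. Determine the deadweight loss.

$60.09

Competitive equilibrium: 228.5 − 0.2q = 171 + 0.7q → q* = 63.8889, p* = 215.7222.
The subsidy lowers effective supply by 10.4: p = 160.6 + 0.7q.
New quantity: 228.5 − 0.2q = 160.6 + 0.7q → q' = 75.4444.
Overproduction Δq = 75.4444 − 63.8889 = 11.5555; wedge = subsidy = 10.4.
DWL = ½ × 11.5555 × 10.4 = $60.09.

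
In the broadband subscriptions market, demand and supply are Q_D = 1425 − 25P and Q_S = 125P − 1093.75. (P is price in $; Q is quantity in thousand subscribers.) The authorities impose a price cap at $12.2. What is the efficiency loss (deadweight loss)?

In inverse form: demand P = 57 − 0.04Q, supply P = 8.75 + 0.008Q.
Competitive equilibrium: 57 − 0.04Q = 8.75 + 0.008Q → Q* = 1005.2083, P* = 16.7917.
At the ceiling P = 12.2, quantity supplied = (12.2 − 8.75)/0.008 = 431.25.
Willingness to pay at Q' = 431.25: 57 − 0.04·431.25 = 39.75.
ΔQ = 1005.2083 − 431.25 = 573.9583; wedge = 39.75 − 12.2 = 27.55.
Welfare loss = ½ × 573.9583 × 27.55 = $7906.28 thousand.

$7906.28 thousand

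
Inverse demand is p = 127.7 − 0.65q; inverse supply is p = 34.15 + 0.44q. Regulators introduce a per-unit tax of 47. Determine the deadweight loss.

Competitive equilibrium: 127.7 − 0.65q = 34.15 + 0.44q → q* = 85.8257, p* = 71.9133.
With the tax, the buyer price exceeds the seller price by 47: (127.7 − 0.65q) − (34.15 + 0.44q) = 47 → q' = 42.7064.
Δq = 85.8257 − 42.7064 = 43.1193; the wedge equals the tax, 47.
The triangle = ½ × 43.1193 × 47 = 1013.30.

1013.30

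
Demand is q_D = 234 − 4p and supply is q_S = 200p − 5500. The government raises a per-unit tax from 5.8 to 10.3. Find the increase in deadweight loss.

In inverse form: demand p = 58.5 − 0.25q, supply p = 27.5 + 0.005q.
Competitive equilibrium: 58.5 − 0.25q = 27.5 + 0.005q → q* = 121.5686, p* = 28.1078.
For a per-unit tax t: Δq = t/0.255, so DWL = ½·t·(t/0.255) = t²/0.51.
At t = 5.8: DWL = 65.961. At t = 10.3: DWL = 208.02.
Increase = 208.02 − 65.961 = 142.06.

142.06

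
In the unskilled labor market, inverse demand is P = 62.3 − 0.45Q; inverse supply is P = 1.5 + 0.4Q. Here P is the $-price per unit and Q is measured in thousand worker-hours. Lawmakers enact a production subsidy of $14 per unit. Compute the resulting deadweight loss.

Competitive equilibrium: 62.3 − 0.45Q = 1.5 + 0.4Q → Q* = 71.5294, P* = 30.1118.
The subsidy lowers effective supply by 14: P = 0.4Q − 12.5.
New quantity: 62.3 − 0.45Q = 0.4Q − 12.5 → Q' = 88.
Overproduction ΔQ = 88 − 71.5294 = 16.4706; wedge = subsidy = 14.
The triangle = ½ × 16.4706 × 14 = $115.29 thousand.

$115.29 thousand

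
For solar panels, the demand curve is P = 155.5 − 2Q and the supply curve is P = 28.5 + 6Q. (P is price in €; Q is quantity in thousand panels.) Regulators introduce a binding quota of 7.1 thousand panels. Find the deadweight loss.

€308 thousand

Competitive equilibrium: 155.5 − 2Q = 28.5 + 6Q → Q* = 15.875, P* = 123.75.
At Q = 7.1: demand price = 155.5 − 2·7.1 = 141.3; supply price = 28.5 + 6·7.1 = 71.1.
ΔQ = 15.875 − 7.1 = 8.775; wedge = 141.3 − 71.1 = 70.2.
Deadweight loss = ½ × 8.775 × 70.2 = €308 thousand.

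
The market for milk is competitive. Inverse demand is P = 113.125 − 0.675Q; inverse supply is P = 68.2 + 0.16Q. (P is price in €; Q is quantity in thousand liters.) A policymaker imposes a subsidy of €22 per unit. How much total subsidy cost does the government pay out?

Competitive equilibrium: 113.125 − 0.675Q = 68.2 + 0.16Q → Q* = 53.8024, P* = 76.8084.
The subsidy lowers effective supply by 22: P = 46.2 + 0.16Q.
New quantity: 113.125 − 0.675Q = 46.2 + 0.16Q → Q' = 80.1497.
Total subsidy cost = 22 × 80.1497 = €1763.29 thousand.

€1763.29 thousand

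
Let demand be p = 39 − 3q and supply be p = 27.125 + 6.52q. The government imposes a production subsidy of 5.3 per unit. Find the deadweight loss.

1.48

Competitive equilibrium: 39 − 3q = 27.125 + 6.52q → q* = 1.2474, p* = 35.2579.
The subsidy lowers effective supply by 5.3: p = 21.825 + 6.52q.
New quantity: 39 − 3q = 21.825 + 6.52q → q' = 1.8041.
Overproduction Δq = 1.8041 − 1.2474 = 0.5567; wedge = subsidy = 5.3.
Welfare loss = ½ × 0.5567 × 5.3 = 1.48.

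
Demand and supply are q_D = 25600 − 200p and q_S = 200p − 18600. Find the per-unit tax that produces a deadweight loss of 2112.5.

In inverse form: demand p = 128 − 0.005q, supply p = 93 + 0.005q.
Competitive equilibrium: 128 − 0.005q = 93 + 0.005q → q* = 3500, p* = 110.5.
A tax t gives Δq = t/0.01 and wedge t, so DWL = t²/0.02.
t²/0.02 = 2112.5 → t² = 42.25 → t = 6.5.

6.5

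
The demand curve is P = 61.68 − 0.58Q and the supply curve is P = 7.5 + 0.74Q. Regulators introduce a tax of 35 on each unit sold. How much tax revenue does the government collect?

Competitive equilibrium: 61.68 − 0.58Q = 7.5 + 0.74Q → Q* = 41.0455, P* = 37.8736.
With the tax, the buyer price exceeds the seller price by 35: (61.68 − 0.58Q) − (7.5 + 0.74Q) = 35 → Q' = 14.5303.
Tax revenue = 35 × 14.5303 = 508.56.

508.56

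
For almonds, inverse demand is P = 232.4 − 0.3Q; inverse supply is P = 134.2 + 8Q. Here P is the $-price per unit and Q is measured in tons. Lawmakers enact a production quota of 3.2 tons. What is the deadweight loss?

$309.17

Competitive equilibrium: 232.4 − 0.3Q = 134.2 + 8Q → Q* = 11.8313, P* = 228.8506.
At Q = 3.2: demand price = 232.4 − 0.3·3.2 = 231.44; supply price = 134.2 + 8·3.2 = 159.8.
ΔQ = 11.8313 − 3.2 = 8.6313; wedge = 231.44 − 159.8 = 71.64.
The triangle = ½ × 8.6313 × 71.64 = $309.17.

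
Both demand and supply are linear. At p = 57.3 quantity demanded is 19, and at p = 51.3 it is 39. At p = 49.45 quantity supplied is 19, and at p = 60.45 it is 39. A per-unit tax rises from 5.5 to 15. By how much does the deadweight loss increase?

Demand slope = (51.3 − 57.3)/(39 − 19) = −0.3, so p = 63 − 0.3q.
Supply slope = (60.45 − 49.45)/(39 − 19) = 0.55, so p = 39 + 0.55q.
Competitive equilibrium: 63 − 0.3q = 39 + 0.55q → q* = 28.2353, p* = 54.5294.
For a per-unit tax t: Δq = t/0.85, so DWL = ½·t·(t/0.85) = t²/1.7.
At t = 5.5: DWL = 17.794. At t = 15: DWL = 132.353.
Increase = 132.353 − 17.794 = 114.56.

114.56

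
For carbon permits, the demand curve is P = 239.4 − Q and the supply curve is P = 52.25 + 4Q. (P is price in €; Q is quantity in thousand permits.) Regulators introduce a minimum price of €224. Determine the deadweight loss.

€1213.30 thousand

Competitive equilibrium: 239.4 − Q = 52.25 + 4Q → Q* = 37.43, P* = 201.97.
At the floor P = 224, quantity demanded = (239.4 − 224)/1 = 15.4.
Sellers' marginal cost at Q' = 15.4: 52.25 + 4·15.4 = 113.85.
ΔQ = 37.43 − 15.4 = 22.03; wedge = 224 − 113.85 = 110.15.
The triangle = ½ × 22.03 × 110.15 = €1213.30 thousand.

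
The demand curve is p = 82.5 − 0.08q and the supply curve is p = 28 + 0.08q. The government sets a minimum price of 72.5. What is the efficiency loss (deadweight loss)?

3719.53

Competitive equilibrium: 82.5 − 0.08q = 28 + 0.08q → q* = 340.625, p* = 55.25.
At the floor p = 72.5, quantity demanded = (82.5 − 72.5)/0.08 = 125.
Sellers' marginal cost at q' = 125: 28 + 0.08·125 = 38.
Δq = 340.625 − 125 = 215.625; wedge = 72.5 − 38 = 34.5.
The triangle = ½ × 215.625 × 34.5 = 3719.53.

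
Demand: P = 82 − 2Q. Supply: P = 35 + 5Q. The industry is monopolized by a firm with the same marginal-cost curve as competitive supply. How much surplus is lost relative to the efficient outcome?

7.79

Competitive equilibrium: 82 − 2Q = 35 + 5Q → Q* = 6.7143, P* = 68.5714.
Marginal revenue: MR = 82 − 4Q. Set MR = MC: 82 − 4Q = 35 + 5Q → Q_m = 5.2222.
Price P_m = 82 − 2·5.2222 = 71.5556; MC(Q_m) = 35 + 5·5.2222 = 61.111.
Competitive Q* = 6.7143, so ΔQ = 1.4921; wedge = 71.5556 − 61.111 = 10.4446.
The triangle = ½ × 1.4921 × 10.4446 = 7.79.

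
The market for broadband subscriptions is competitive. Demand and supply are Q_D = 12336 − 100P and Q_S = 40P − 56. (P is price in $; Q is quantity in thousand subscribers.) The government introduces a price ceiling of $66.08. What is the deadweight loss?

$14092.32 thousand

In inverse form: demand P = 123.36 − 0.01Q, supply P = 1.4 + 0.025Q.
Competitive equilibrium: 123.36 − 0.01Q = 1.4 + 0.025Q → Q* = 3484.5714, P* = 88.5143.
At the ceiling P = 66.08, quantity supplied = (66.08 − 1.4)/0.025 = 2587.2.
Willingness to pay at Q' = 2587.2: 123.36 − 0.01·2587.2 = 97.488.
ΔQ = 3484.5714 − 2587.2 = 897.3714; wedge = 97.488 − 66.08 = 31.408.
The triangle = ½ × 897.3714 × 31.408 = $14092.32 thousand.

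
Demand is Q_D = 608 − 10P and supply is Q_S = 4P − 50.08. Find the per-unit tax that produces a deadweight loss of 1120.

28

In inverse form: demand P = 60.8 − 0.1Q, supply P = 12.52 + 0.25Q.
Competitive equilibrium: 60.8 − 0.1Q = 12.52 + 0.25Q → Q* = 137.9429, P* = 47.0057.
A tax t gives ΔQ = t/0.35 and wedge t, so DWL = t²/0.7.
t²/0.7 = 1120 → t² = 784 → t = 28.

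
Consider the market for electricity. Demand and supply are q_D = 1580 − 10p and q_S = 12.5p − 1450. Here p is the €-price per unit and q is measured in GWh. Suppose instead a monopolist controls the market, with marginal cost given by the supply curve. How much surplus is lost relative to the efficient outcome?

In inverse form: demand p = 158 − 0.1q, supply p = 116 + 0.08q.
Competitive equilibrium: 158 − 0.1q = 116 + 0.08q → q* = 233.3333, p* = 134.6667.
Marginal revenue: MR = 158 − 0.2q. Set MR = MC: 158 − 0.2q = 116 + 0.08q → q_m = 150.
Price p_m = 158 − 0.1·150 = 143; MC(q_m) = 116 + 0.08·150 = 128.
Competitive q* = 233.3333, so Δq = 83.3333; wedge = 143 − 128 = 15.
The triangle = ½ × 83.3333 × 15 = €625.

€625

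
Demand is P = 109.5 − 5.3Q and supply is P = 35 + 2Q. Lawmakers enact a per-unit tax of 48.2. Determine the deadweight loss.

Competitive equilibrium: 109.5 − 5.3Q = 35 + 2Q → Q* = 10.2055, P* = 55.411.
With the tax, the buyer price exceeds the seller price by 48.2: (109.5 − 5.3Q) − (35 + 2Q) = 48.2 → Q' = 3.6027.
ΔQ = 10.2055 − 3.6027 = 6.6028; the wedge equals the tax, 48.2.
The triangle = ½ × 6.6028 × 48.2 = 159.13.

159.13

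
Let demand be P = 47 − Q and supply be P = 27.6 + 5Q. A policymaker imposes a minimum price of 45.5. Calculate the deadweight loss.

Competitive equilibrium: 47 − Q = 27.6 + 5Q → Q* = 3.2333, P* = 43.7667.
At the floor P = 45.5, quantity demanded = (47 − 45.5)/1 = 1.5.
Sellers' marginal cost at Q' = 1.5: 27.6 + 5·1.5 = 35.1.
ΔQ = 3.2333 − 1.5 = 1.7333; wedge = 45.5 − 35.1 = 10.4.
DWL = ½ × 1.7333 × 10.4 = 9.01.

9.01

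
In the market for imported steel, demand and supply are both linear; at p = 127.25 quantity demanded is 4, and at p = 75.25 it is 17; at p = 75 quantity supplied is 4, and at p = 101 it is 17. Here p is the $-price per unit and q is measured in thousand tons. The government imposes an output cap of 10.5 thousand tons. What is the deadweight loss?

$14.63 thousand

Demand slope = (75.25 − 127.25)/(17 − 4) = −4, so p = 143.25 − 4q.
Supply slope = (101 − 75)/(17 − 4) = 2, so p = 67 + 2q.
Competitive equilibrium: 143.25 − 4q = 67 + 2q → q* = 12.7083, p* = 92.4167.
At q = 10.5: demand price = 143.25 − 4·10.5 = 101.25; supply price = 67 + 2·10.5 = 88.
Δq = 12.7083 − 10.5 = 2.2083; wedge = 101.25 − 88 = 13.25.
Deadweight loss = ½ × 2.2083 × 13.25 = $14.63 thousand.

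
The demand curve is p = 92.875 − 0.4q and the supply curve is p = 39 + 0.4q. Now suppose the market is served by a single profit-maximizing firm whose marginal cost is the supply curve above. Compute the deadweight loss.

Competitive equilibrium: 92.875 − 0.4q = 39 + 0.4q → q* = 67.34375, p* = 65.9375.
Marginal revenue: MR = 92.875 − 0.8q. Set MR = MC: 92.875 − 0.8q = 39 + 0.4q → q_m = 44.89583.
Price p_m = 92.875 − 0.4·44.89583 = 74.91667; MC(q_m) = 39 + 0.4·44.89583 = 56.95833.
Competitive q* = 67.34375, so Δq = 22.44792; wedge = 74.91667 − 56.95833 = 17.95834.
Welfare loss = ½ × 22.44792 × 17.95834 = 201.56.

201.56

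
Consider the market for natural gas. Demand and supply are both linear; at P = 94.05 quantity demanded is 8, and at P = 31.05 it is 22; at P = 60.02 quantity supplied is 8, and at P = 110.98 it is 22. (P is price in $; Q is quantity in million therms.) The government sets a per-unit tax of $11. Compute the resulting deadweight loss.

$7.43 million

Demand slope = (31.05 − 94.05)/(22 − 8) = −4.5, so P = 130.05 − 4.5Q.
Supply slope = (110.98 − 60.02)/(22 − 8) = 3.64, so P = 30.9 + 3.64Q.
Competitive equilibrium: 130.05 − 4.5Q = 30.9 + 3.64Q → Q* = 12.1806, P* = 75.2373.
With the tax, the buyer price exceeds the seller price by 11: (130.05 − 4.5Q) − (30.9 + 3.64Q) = 11 → Q' = 10.8292.
ΔQ = 12.1806 − 10.8292 = 1.3514; the wedge equals the tax, 11.
Welfare loss = ½ × 1.3514 × 11 = $7.43 million.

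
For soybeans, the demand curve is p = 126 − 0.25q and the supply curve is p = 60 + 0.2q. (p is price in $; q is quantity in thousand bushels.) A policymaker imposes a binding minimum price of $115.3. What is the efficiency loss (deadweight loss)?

Competitive equilibrium: 126 − 0.25q = 60 + 0.2q → q* = 146.66667, p* = 89.33333.
At the floor p = 115.3, quantity demanded = (126 − 115.3)/0.25 = 42.8.
Sellers' marginal cost at q' = 42.8: 60 + 0.2·42.8 = 68.56.
Δq = 146.66667 − 42.8 = 103.86667; wedge = 115.3 − 68.56 = 46.74.
Deadweight loss = ½ × 103.86667 × 46.74 = $2427.364 thousand.

$2427.364 thousand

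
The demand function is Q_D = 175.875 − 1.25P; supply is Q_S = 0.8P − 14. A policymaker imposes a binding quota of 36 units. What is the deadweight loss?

595.21

In inverse form: demand P = 140.7 − 0.8Q, supply P = 17.5 + 1.25Q.
Competitive equilibrium: 140.7 − 0.8Q = 17.5 + 1.25Q → Q* = 60.0976, P* = 92.622.
At Q = 36: demand price = 140.7 − 0.8·36 = 111.9; supply price = 17.5 + 1.25·36 = 62.5.
ΔQ = 60.0976 − 36 = 24.0976; wedge = 111.9 − 62.5 = 49.4.
The triangle = ½ × 24.0976 × 49.4 = 595.21.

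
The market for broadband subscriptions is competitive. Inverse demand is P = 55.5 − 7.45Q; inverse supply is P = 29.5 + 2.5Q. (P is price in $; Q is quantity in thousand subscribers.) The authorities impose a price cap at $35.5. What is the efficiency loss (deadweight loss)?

Competitive equilibrium: 55.5 − 7.45Q = 29.5 + 2.5Q → Q* = 2.6131, P* = 36.0327.
At the ceiling P = 35.5, quantity supplied = (35.5 − 29.5)/2.5 = 2.4.
Willingness to pay at Q' = 2.4: 55.5 − 7.45·2.4 = 37.62.
ΔQ = 2.6131 − 2.4 = 0.2131; wedge = 37.62 − 35.5 = 2.12.
Deadweight loss = ½ × 0.2131 × 2.12 = $0.23 thousand.

$0.23 thousand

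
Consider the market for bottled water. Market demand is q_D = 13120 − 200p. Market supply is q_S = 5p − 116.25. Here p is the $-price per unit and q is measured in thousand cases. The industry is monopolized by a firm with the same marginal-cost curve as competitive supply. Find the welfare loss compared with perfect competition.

$2.48 thousand

In inverse form: demand p = 65.6 − 0.005q, supply p = 23.25 + 0.2q.
Competitive equilibrium: 65.6 − 0.005q = 23.25 + 0.2q → q* = 206.5854, p* = 64.5671.
Marginal revenue: MR = 65.6 − 0.01q. Set MR = MC: 65.6 − 0.01q = 23.25 + 0.2q → q_m = 201.6667.
Price p_m = 65.6 − 0.005·201.6667 = 64.5917; MC(q_m) = 23.25 + 0.2·201.6667 = 63.5833.
Competitive q* = 206.5854, so Δq = 4.9187; wedge = 64.5917 − 63.5833 = 1.0084.
DWL = ½ × 4.9187 × 1.0084 = $2.48 thousand.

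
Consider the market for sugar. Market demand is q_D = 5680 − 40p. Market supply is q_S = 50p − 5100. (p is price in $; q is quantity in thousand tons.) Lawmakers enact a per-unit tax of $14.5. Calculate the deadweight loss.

In inverse form: demand p = 142 − 0.025q, supply p = 102 + 0.02q.
Competitive equilibrium: 142 − 0.025q = 102 + 0.02q → q* = 888.8889, p* = 119.7778.
With the tax, the buyer price exceeds the seller price by 14.5: (142 − 0.025q) − (102 + 0.02q) = 14.5 → q' = 566.6667.
Δq = 888.8889 − 566.6667 = 322.2222; the wedge equals the tax, 14.5.
Welfare loss = ½ × 322.2222 × 14.5 = $2336.11 thousand.

$2336.11 thousand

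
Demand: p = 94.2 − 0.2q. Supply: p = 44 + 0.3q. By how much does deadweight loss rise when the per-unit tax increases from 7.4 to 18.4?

283.80

Competitive equilibrium: 94.2 − 0.2q = 44 + 0.3q → q* = 100.4, p* = 74.12.
For a per-unit tax t: Δq = t/0.5, so DWL = ½·t·(t/0.5) = t²/1.
At t = 7.4: DWL = 54.76. At t = 18.4: DWL = 338.56.
Increase = 338.56 − 54.76 = 283.80.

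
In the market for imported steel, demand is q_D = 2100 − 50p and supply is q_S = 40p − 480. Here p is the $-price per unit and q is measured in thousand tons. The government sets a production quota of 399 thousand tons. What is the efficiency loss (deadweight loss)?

In inverse form: demand p = 42 − 0.02q, supply p = 12 + 0.025q.
Competitive equilibrium: 42 − 0.02q = 12 + 0.025q → q* = 666.6667, p* = 28.6667.
At q = 399: demand price = 42 − 0.02·399 = 34.02; supply price = 12 + 0.025·399 = 21.975.
Δq = 666.6667 − 399 = 267.6667; wedge = 34.02 − 21.975 = 12.045.
The triangle = ½ × 267.6667 × 12.045 = $1612.02 thousand.

$1612.02 thousand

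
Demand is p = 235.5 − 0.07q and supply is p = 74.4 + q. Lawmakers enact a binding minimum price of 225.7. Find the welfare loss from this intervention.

59.67

Competitive equilibrium: 235.5 − 0.07q = 74.4 + q → q* = 150.5607, p* = 224.9607.
At the floor p = 225.7, quantity demanded = (235.5 − 225.7)/0.07 = 140.
Sellers' marginal cost at q' = 140: 74.4 + 1·140 = 214.4.
Δq = 150.5607 − 140 = 10.5607; wedge = 225.7 − 214.4 = 11.3.
DWL = ½ × 10.5607 × 11.3 = 59.67.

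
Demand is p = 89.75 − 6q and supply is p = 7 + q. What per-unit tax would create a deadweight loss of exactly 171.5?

Competitive equilibrium: 89.75 − 6q = 7 + q → q* = 11.8214, p* = 18.8214.
A tax t gives Δq = t/7 and wedge t, so DWL = t²/14.
t²/14 = 171.5 → t² = 2401 → t = 49.

49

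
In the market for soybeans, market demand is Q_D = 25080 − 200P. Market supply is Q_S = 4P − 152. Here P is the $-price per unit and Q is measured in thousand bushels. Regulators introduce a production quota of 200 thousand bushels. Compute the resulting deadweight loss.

$2597.96 thousand

In inverse form: demand P = 125.4 − 0.005Q, supply P = 38 + 0.25Q.
Competitive equilibrium: 125.4 − 0.005Q = 38 + 0.25Q → Q* = 342.7451, P* = 123.6863.
At Q = 200: demand price = 125.4 − 0.005·200 = 124.4; supply price = 38 + 0.25·200 = 88.
ΔQ = 342.7451 − 200 = 142.7451; wedge = 124.4 − 88 = 36.4.
Deadweight loss = ½ × 142.7451 × 36.4 = $2597.96 thousand.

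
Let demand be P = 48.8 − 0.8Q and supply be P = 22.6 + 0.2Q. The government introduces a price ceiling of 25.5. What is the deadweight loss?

Competitive equilibrium: 48.8 − 0.8Q = 22.6 + 0.2Q → Q* = 26.2, P* = 27.84.
At the ceiling P = 25.5, quantity supplied = (25.5 − 22.6)/0.2 = 14.5.
Willingness to pay at Q' = 14.5: 48.8 − 0.8·14.5 = 37.2.
ΔQ = 26.2 − 14.5 = 11.7; wedge = 37.2 − 25.5 = 11.7.
DWL = ½ × 11.7 × 11.7 = 68.445.

68.445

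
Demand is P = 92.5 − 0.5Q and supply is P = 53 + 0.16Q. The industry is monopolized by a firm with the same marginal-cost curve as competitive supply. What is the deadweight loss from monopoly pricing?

219.61

Competitive equilibrium: 92.5 − 0.5Q = 53 + 0.16Q → Q* = 59.8485, P* = 62.5758.
Marginal revenue: MR = 92.5 − Q. Set MR = MC: 92.5 − Q = 53 + 0.16Q → Q_m = 34.0517.
Price P_m = 92.5 − 0.5·34.0517 = 75.4742; MC(Q_m) = 53 + 0.16·34.0517 = 58.4483.
Competitive Q* = 59.8485, so ΔQ = 25.7968; wedge = 75.4742 − 58.4483 = 17.0259.
Deadweight loss = ½ × 25.7968 × 17.0259 = 219.61.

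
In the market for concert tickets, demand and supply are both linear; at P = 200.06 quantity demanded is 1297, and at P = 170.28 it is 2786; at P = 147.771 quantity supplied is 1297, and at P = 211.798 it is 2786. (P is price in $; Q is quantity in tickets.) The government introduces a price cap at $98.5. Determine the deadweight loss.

$122971.90

Demand slope = (170.28 − 200.06)/(2786 − 1297) = −0.02, so P = 226 − 0.02Q.
Supply slope = (211.798 − 147.771)/(2786 − 1297) = 0.043, so P = 92 + 0.043Q.
Competitive equilibrium: 226 − 0.02Q = 92 + 0.043Q → Q* = 2126.98413, P* = 183.46032.
At the ceiling P = 98.5, quantity supplied = (98.5 − 92)/0.043 = 151.16279.
Willingness to pay at Q' = 151.16279: 226 − 0.02·151.16279 = 222.97674.
ΔQ = 2126.98413 − 151.16279 = 1975.82134; wedge = 222.97674 − 98.5 = 124.47674.
Deadweight loss = ½ × 1975.82134 × 124.47674 = $122971.90.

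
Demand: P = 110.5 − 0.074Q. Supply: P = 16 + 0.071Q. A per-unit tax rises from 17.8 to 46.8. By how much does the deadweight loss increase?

Competitive equilibrium: 110.5 − 0.074Q = 16 + 0.071Q → Q* = 651.7241, P* = 62.2724.
For a per-unit tax t: ΔQ = t/0.145, so DWL = ½·t·(t/0.145) = t²/0.29.
At t = 17.8: DWL = 1092.552. At t = 46.8: DWL = 7552.552.
Increase = 7552.552 − 1092.552 = 6460.

6460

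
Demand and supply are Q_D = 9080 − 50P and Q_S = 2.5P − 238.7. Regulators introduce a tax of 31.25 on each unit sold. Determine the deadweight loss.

In inverse form: demand P = 181.6 − 0.02Q, supply P = 95.48 + 0.4Q.
Competitive equilibrium: 181.6 − 0.02Q = 95.48 + 0.4Q → Q* = 205.0476, P* = 177.499.
With the tax, the buyer price exceeds the seller price by 31.25: (181.6 − 0.02Q) − (95.48 + 0.4Q) = 31.25 → Q' = 130.6429.
ΔQ = 205.0476 − 130.6429 = 74.4047; the wedge equals the tax, 31.25.
The triangle = ½ × 74.4047 × 31.25 = 1162.57.

1162.57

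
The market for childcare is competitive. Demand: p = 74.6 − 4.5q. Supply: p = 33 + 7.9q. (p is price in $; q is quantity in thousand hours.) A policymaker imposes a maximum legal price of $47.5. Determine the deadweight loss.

Competitive equilibrium: 74.6 − 4.5q = 33 + 7.9q → q* = 3.3548, p* = 59.5032.
At the ceiling p = 47.5, quantity supplied = (47.5 − 33)/7.9 = 1.8354.
Willingness to pay at q' = 1.8354: 74.6 − 4.5·1.8354 = 66.3407.
Δq = 3.3548 − 1.8354 = 1.5194; wedge = 66.3407 − 47.5 = 18.8407.
DWL = ½ × 1.5194 × 18.8407 = $14.31 thousand.

$14.31 thousand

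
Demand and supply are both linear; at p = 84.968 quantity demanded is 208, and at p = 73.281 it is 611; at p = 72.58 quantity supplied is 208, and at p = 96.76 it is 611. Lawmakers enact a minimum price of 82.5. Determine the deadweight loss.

130.18

Demand slope = (73.281 − 84.968)/(611 − 208) = −0.029, so p = 91 − 0.029q.
Supply slope = (96.76 − 72.58)/(611 − 208) = 0.06, so p = 60.1 + 0.06q.
Competitive equilibrium: 91 − 0.029q = 60.1 + 0.06q → q* = 347.191, p* = 80.9315.
At the floor p = 82.5, quantity demanded = (91 − 82.5)/0.029 = 293.1034.
Sellers' marginal cost at q' = 293.1034: 60.1 + 0.06·293.1034 = 77.6862.
Δq = 347.191 − 293.1034 = 54.0876; wedge = 82.5 − 77.6862 = 4.8138.
DWL = ½ × 54.0876 × 4.8138 = 130.18.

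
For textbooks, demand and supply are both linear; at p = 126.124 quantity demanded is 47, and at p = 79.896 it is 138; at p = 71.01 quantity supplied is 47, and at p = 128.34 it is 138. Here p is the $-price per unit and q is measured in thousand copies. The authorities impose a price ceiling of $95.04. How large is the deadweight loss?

$60.22 thousand

Demand slope = (79.896 − 126.124)/(138 − 47) = −0.508, so p = 150 − 0.508q.
Supply slope = (128.34 − 71.01)/(138 − 47) = 0.63, so p = 41.4 + 0.63q.
Competitive equilibrium: 150 − 0.508q = 41.4 + 0.63q → q* = 95.4306, p* = 101.5213.
At the ceiling p = 95.04, quantity supplied = (95.04 − 41.4)/0.63 = 85.1429.
Willingness to pay at q' = 85.1429: 150 − 0.508·85.1429 = 106.7474.
Δq = 95.4306 − 85.1429 = 10.2877; wedge = 106.7474 − 95.04 = 11.7074.
Welfare loss = ½ × 10.2877 × 11.7074 = $60.22 thousand.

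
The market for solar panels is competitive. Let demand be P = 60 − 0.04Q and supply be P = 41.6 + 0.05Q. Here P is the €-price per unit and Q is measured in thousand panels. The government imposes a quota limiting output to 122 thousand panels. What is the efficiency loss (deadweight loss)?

Competitive equilibrium: 60 − 0.04Q = 41.6 + 0.05Q → Q* = 204.4444, P* = 51.8222.
At Q = 122: demand price = 60 − 0.04·122 = 55.12; supply price = 41.6 + 0.05·122 = 47.7.
ΔQ = 204.4444 − 122 = 82.4444; wedge = 55.12 − 47.7 = 7.42.
Welfare loss = ½ × 82.4444 × 7.42 = €305.87 thousand.

€305.87 thousand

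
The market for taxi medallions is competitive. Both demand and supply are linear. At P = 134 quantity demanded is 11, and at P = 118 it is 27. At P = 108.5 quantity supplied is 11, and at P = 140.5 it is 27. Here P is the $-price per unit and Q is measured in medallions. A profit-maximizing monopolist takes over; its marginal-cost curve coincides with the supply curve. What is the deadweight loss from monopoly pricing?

$35.65

Demand slope = (118 − 134)/(27 − 11) = −1, so P = 145 − Q.
Supply slope = (140.5 − 108.5)/(27 − 11) = 2, so P = 86.5 + 2Q.
Competitive equilibrium: 145 − Q = 86.5 + 2Q → Q* = 19.5, P* = 125.5.
Marginal revenue: MR = 145 − 2Q. Set MR = MC: 145 − 2Q = 86.5 + 2Q → Q_m = 14.625.
Price P_m = 145 − 1·14.625 = 130.375; MC(Q_m) = 86.5 + 2·14.625 = 115.75.
Competitive Q* = 19.5, so ΔQ = 4.875; wedge = 130.375 − 115.75 = 14.625.
The triangle = ½ × 4.875 × 14.625 = $35.65.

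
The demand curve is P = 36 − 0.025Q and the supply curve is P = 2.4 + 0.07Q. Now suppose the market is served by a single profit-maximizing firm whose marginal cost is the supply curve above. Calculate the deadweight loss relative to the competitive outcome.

Competitive equilibrium: 36 − 0.025Q = 2.4 + 0.07Q → Q* = 353.6842, P* = 27.1579.
Marginal revenue: MR = 36 − 0.05Q. Set MR = MC: 36 − 0.05Q = 2.4 + 0.07Q → Q_m = 280.
Price P_m = 36 − 0.025·280 = 29; MC(Q_m) = 2.4 + 0.07·280 = 22.
Competitive Q* = 353.6842, so ΔQ = 73.6842; wedge = 29 − 22 = 7.
The triangle = ½ × 73.6842 × 7 = 257.89.

257.89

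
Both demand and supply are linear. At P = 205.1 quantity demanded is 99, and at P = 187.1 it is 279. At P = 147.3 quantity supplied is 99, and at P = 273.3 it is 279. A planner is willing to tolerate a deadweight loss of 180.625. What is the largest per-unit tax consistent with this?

17

Demand slope = (187.1 − 205.1)/(279 − 99) = −0.1, so P = 215 − 0.1Q.
Supply slope = (273.3 − 147.3)/(279 − 99) = 0.7, so P = 78 + 0.7Q.
Competitive equilibrium: 215 − 0.1Q = 78 + 0.7Q → Q* = 171.25, P* = 197.875.
A tax t gives ΔQ = t/0.8 and wedge t, so DWL = t²/1.6.
t²/1.6 = 180.625 → t² = 289 → t = 17.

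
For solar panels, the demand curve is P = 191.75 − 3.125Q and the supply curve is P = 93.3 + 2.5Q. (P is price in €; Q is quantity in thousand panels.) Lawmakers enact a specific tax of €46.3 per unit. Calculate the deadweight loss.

Competitive equilibrium: 191.75 − 3.125Q = 93.3 + 2.5Q → Q* = 17.5022, P* = 137.0556.
With the tax, the buyer price exceeds the seller price by 46.3: (191.75 − 3.125Q) − (93.3 + 2.5Q) = 46.3 → Q' = 9.2711.
ΔQ = 17.5022 − 9.2711 = 8.2311; the wedge equals the tax, 46.3.
Welfare loss = ½ × 8.2311 × 46.3 = €190.55 thousand.

€190.55 thousand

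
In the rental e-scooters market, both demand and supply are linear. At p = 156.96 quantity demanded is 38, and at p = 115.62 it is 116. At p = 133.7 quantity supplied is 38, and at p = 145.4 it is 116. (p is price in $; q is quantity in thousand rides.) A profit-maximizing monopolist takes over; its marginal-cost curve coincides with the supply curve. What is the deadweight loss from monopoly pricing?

Demand slope = (115.62 − 156.96)/(116 − 38) = −0.53, so p = 177.1 − 0.53q.
Supply slope = (145.4 − 133.7)/(116 − 38) = 0.15, so p = 128 + 0.15q.
Competitive equilibrium: 177.1 − 0.53q = 128 + 0.15q → q* = 72.2059, p* = 138.8309.
Marginal revenue: MR = 177.1 − 1.06q. Set MR = MC: 177.1 − 1.06q = 128 + 0.15q → q_m = 40.5785.
Price p_m = 177.1 − 0.53·40.5785 = 155.5934; MC(q_m) = 128 + 0.15·40.5785 = 134.0868.
Competitive q* = 72.2059, so Δq = 31.6274; wedge = 155.5934 − 134.0868 = 21.5066.
Deadweight loss = ½ × 31.6274 × 21.5066 = $340.10 thousand.

$340.10 thousand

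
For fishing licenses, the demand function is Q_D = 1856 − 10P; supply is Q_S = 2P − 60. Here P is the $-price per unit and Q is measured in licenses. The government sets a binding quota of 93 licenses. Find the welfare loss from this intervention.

In inverse form: demand P = 185.6 − 0.1Q, supply P = 30 + 0.5Q.
Competitive equilibrium: 185.6 − 0.1Q = 30 + 0.5Q → Q* = 259.3333, P* = 159.6667.
At Q = 93: demand price = 185.6 − 0.1·93 = 176.3; supply price = 30 + 0.5·93 = 76.5.
ΔQ = 259.3333 − 93 = 166.3333; wedge = 176.3 − 76.5 = 99.8.
The triangle = ½ × 166.3333 × 99.8 = $8300.03.

$8300.03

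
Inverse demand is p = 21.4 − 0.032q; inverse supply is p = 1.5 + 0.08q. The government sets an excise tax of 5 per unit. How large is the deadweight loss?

111.61

Competitive equilibrium: 21.4 − 0.032q = 1.5 + 0.08q → q* = 177.6786, p* = 15.7143.
With the tax, the buyer price exceeds the seller price by 5: (21.4 − 0.032q) − (1.5 + 0.08q) = 5 → q' = 133.0357.
Δq = 177.6786 − 133.0357 = 44.6429; the wedge equals the tax, 5.
Welfare loss = ½ × 44.6429 × 5 = 111.61.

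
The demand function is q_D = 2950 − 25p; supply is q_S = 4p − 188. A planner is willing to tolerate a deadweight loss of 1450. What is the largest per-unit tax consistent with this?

29

In inverse form: demand p = 118 − 0.04q, supply p = 47 + 0.25q.
Competitive equilibrium: 118 − 0.04q = 47 + 0.25q → q* = 244.8276, p* = 108.2069.
A tax t gives Δq = t/0.29 and wedge t, so DWL = t²/0.58.
t²/0.58 = 1450 → t² = 841 → t = 29.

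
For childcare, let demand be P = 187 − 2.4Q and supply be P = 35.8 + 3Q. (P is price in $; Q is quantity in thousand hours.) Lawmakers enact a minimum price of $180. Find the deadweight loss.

$1698.77 thousand

Competitive equilibrium: 187 − 2.4Q = 35.8 + 3Q → Q* = 28, P* = 119.8.
At the floor P = 180, quantity demanded = (187 − 180)/2.4 = 2.9167.
Sellers' marginal cost at Q' = 2.9167: 35.8 + 3·2.9167 = 44.5501.
ΔQ = 28 − 2.9167 = 25.0833; wedge = 180 − 44.5501 = 135.4499.
The triangle = ½ × 25.0833 × 135.4499 = $1698.77 thousand.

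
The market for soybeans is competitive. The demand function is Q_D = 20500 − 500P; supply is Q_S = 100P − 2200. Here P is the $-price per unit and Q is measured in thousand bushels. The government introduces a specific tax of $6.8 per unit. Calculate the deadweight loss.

$1926.67 thousand

In inverse form: demand P = 41 − 0.002Q, supply P = 22 + 0.01Q.
Competitive equilibrium: 41 − 0.002Q = 22 + 0.01Q → Q* = 1583.3333, P* = 37.8333.
With the tax, the buyer price exceeds the seller price by 6.8: (41 − 0.002Q) − (22 + 0.01Q) = 6.8 → Q' = 1016.6667.
ΔQ = 1583.3333 − 1016.6667 = 566.6666; the wedge equals the tax, 6.8.
Deadweight loss = ½ × 566.6666 × 6.8 = $1926.67 thousand.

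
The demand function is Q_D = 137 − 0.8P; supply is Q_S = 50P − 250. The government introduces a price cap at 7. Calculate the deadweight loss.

606.52

In inverse form: demand P = 171.25 − 1.25Q, supply P = 5 + 0.02Q.
Competitive equilibrium: 171.25 − 1.25Q = 5 + 0.02Q → Q* = 130.9055, P* = 7.6181.
At the ceiling P = 7, quantity supplied = (7 − 5)/0.02 = 100.
Willingness to pay at Q' = 100: 171.25 − 1.25·100 = 46.25.
ΔQ = 130.9055 − 100 = 30.9055; wedge = 46.25 − 7 = 39.25.
Deadweight loss = ½ × 30.9055 × 39.25 = 606.52.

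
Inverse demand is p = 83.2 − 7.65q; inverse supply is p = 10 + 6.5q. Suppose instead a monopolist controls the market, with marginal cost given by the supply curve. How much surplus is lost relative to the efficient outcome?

23.32

Competitive equilibrium: 83.2 − 7.65q = 10 + 6.5q → q* = 5.17314, p* = 43.62544.
Marginal revenue: MR = 83.2 − 15.3q. Set MR = MC: 83.2 − 15.3q = 10 + 6.5q → q_m = 3.3578.
Price p_m = 83.2 − 7.65·3.3578 = 57.51283; MC(q_m) = 10 + 6.5·3.3578 = 31.8257.
Competitive q* = 5.17314, so Δq = 1.81534; wedge = 57.51283 − 31.8257 = 25.68713.
Welfare loss = ½ × 1.81534 × 25.68713 = 23.32.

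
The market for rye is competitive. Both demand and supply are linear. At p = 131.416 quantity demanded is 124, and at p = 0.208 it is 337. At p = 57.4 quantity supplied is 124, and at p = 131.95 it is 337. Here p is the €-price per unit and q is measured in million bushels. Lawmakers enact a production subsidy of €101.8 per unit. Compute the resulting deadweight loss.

€5364 million

Demand slope = (0.208 − 131.416)/(337 − 124) = −0.616, so p = 207.8 − 0.616q.
Supply slope = (131.95 − 57.4)/(337 − 124) = 0.35, so p = 14 + 0.35q.
Competitive equilibrium: 207.8 − 0.616q = 14 + 0.35q → q* = 200.62112, p* = 84.21739.
The subsidy lowers effective supply by 101.8: p = 0.35q − 87.8.
New quantity: 207.8 − 0.616q = 0.35q − 87.8 → q' = 306.00414.
Overproduction Δq = 306.00414 − 200.62112 = 105.38302; wedge = subsidy = 101.8.
DWL = ½ × 105.38302 × 101.8 = €5364 million.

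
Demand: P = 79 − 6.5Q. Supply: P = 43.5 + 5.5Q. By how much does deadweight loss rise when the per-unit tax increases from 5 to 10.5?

Competitive equilibrium: 79 − 6.5Q = 43.5 + 5.5Q → Q* = 2.9583, P* = 59.7708.
For a per-unit tax t: ΔQ = t/12, so DWL = ½·t·(t/12) = t²/24.
At t = 5: DWL = 1.042. At t = 10.5: DWL = 4.594.
Increase = 4.594 − 1.042 = 3.55.

3.55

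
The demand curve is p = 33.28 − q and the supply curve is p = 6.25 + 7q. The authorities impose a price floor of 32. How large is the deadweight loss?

Competitive equilibrium: 33.28 − q = 6.25 + 7q → q* = 3.3788, p* = 29.9013.
At the floor p = 32, quantity demanded = (33.28 − 32)/1 = 1.28.
Sellers' marginal cost at q' = 1.28: 6.25 + 7·1.28 = 15.21.
Δq = 3.3788 − 1.28 = 2.0988; wedge = 32 − 15.21 = 16.79.
The triangle = ½ × 2.0988 × 16.79 = 17.62.

17.62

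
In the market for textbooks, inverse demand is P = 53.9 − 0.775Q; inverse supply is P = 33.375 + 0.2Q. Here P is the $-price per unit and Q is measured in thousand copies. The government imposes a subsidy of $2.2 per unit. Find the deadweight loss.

$2.48 thousand

Competitive equilibrium: 53.9 − 0.775Q = 33.375 + 0.2Q → Q* = 21.0513, P* = 37.5853.
The subsidy lowers effective supply by 2.2: P = 31.175 + 0.2Q.
New quantity: 53.9 − 0.775Q = 31.175 + 0.2Q → Q' = 23.3077.
Overproduction ΔQ = 23.3077 − 21.0513 = 2.2564; wedge = subsidy = 2.2.
Welfare loss = ½ × 2.2564 × 2.2 = $2.48 thousand.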